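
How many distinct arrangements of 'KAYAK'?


Letters: 5, freq: {'K': 2, 'A': 2, 'Y': 1}
5!/(2!×2!×1!) = 120/4 = 30

30


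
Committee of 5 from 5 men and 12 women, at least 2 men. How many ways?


Count by #men:
  2M,3W: C(5,2)×C(12,3)=2200
  3M,2W: C(5,3)×C(12,2)=660
  4M,1W: C(5,4)×C(12,1)=60
  5M,0W: C(5,5)×C(12,0)=1
Total = 2921

2921


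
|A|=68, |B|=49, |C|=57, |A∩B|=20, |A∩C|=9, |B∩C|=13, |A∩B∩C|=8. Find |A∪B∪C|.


|A∪B∪C| = 68+49+57-20-9-13+8 = 140

|A∪B∪C| = 140


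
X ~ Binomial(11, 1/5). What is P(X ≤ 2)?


P(X ≤ 2) = Σ P(X=i) for i=0..2
P(X=0) = 4194304/48828125
P(X=1) = 11534336/48828125
P(X=2) = 2883584/9765625
Sum = 6029312/9765625

P(X ≤ 2) = 6029312/9765625 ≈ 61.74%


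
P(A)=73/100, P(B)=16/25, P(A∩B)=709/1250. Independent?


P(A)×P(B) = 292/625
P(A∩B) = 709/1250
Not equal → NOT independent

No, not independent


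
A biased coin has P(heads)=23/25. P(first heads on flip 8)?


Geometric: P(X=8) = (1-p)^(k-1)×p = (2/25)^7×23/25 = 2944/152587890625

P(X=8) = 2944/152587890625 ≈ 0.00%


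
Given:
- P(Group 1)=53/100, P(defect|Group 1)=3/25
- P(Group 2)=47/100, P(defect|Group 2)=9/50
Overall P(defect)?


P(B) = Σ P(B|Aᵢ)×P(Aᵢ)
  3/25×53/100 = 159/2500
  9/50×47/100 = 423/5000
Sum = 741/5000

P(defect) = 741/5000 ≈ 14.82%


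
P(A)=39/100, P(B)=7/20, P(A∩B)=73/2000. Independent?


P(A)×P(B) = 273/2000
P(A∩B) = 73/2000
Not equal → NOT independent

No, not independent


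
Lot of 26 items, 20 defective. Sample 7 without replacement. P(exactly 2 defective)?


Hypergeometric: C(20,2)×C(6,5)/C(26,7)
= 190×6/657800 = 57/32890

P(X=2) = 57/32890 ≈ 0.17%


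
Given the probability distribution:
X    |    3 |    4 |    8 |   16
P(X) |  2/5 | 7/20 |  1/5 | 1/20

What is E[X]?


E[X] = Σ x·P(X=x)
= (3)×(2/5) + (4)×(7/20) + (8)×(1/5) + (16)×(1/20)
= 5

E[X] = 5


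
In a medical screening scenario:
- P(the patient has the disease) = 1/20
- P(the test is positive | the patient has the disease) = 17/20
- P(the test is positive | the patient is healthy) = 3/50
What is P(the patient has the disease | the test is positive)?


Using Bayes' theorem:
P(A|B) = P(B|A)·P(A) / P(B)

P(the test is positive) = 17/20 × 1/20 + 3/50 × 19/20
= 17/400 + 57/1000 = 199/2000

P(the patient has the disease|the test is positive) = (17/400) / (199/2000) = 85/199

P(the patient has the disease|the test is positive) = 85/199 ≈ 42.71%


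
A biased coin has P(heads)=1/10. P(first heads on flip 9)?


Geometric: P(X=9) = (1-p)^(k-1)×p = (9/10)^8×1/10 = 43046721/1000000000

P(X=9) = 43046721/1000000000 ≈ 4.30%


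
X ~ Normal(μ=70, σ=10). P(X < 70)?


z = (70-70)/10 = 0.0
P(Z < 0.0) = 0.5000

P(X < 70) ≈ 0.5000


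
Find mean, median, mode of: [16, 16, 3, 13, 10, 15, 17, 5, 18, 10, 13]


Sorted: [3, 5, 10, 10, 13, 13, 15, 16, 16, 17, 18]
Mean = 136/11
Median = 13
Freq: {16: 2, 3: 1, 13: 2, 10: 2, 15: 1, 17: 1, 5: 1, 18: 1}
Mode: [10, 13, 16]

Mean=136/11, Median=13, Mode=[10, 13, 16]


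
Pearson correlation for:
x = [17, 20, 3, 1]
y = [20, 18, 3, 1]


n=4, Σx=41, Σy=42, Σxy=710, Σx²=699, Σy²=734
r = (4×710 - 41×42)/√((4×699 - 41²)(4×734 - 42²))
= 1118/√(1115×1172) = 1118/√1306780 ≈ 1118/1143.1448 ≈ 0.9780

r ≈ 0.9780


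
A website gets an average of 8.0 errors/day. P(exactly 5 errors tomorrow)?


Poisson(λ=8.0): P(X=5) = e^(-λ)×λ^k/k!
= e^(-8.0) × 8.0^5 / 5!
≈ 0.0003354626279 × 32768 / 120 ≈ 0.091604

P(X=5) ≈ 0.091604 ≈ 9.16%


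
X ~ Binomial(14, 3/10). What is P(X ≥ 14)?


P(X ≥ 14) = Σ P(X=i) for i=14..14
P(X=14) = 4782969/100000000000000
Sum = 4782969/100000000000000

P(X ≥ 14) = 4782969/100000000000000 ≈ 0.00%


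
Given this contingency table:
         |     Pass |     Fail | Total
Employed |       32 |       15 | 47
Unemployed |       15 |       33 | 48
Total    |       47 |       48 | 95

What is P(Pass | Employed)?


P(Pass | Employed) = 32/(32+15) = 32/47

P(Pass|Employed) = 32/47 ≈ 68.09%


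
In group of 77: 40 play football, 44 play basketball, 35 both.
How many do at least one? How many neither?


|A∪B| = 40+44-35 = 49
Neither = 77-49 = 28

At least one: 49; Neither: 28


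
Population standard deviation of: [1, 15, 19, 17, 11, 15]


Mean = 78/6 = 13
  (1-13)²=144
  (15-13)²=4
  (19-13)²=36
  (17-13)²=16
  (11-13)²=4
  (15-13)²=4
Σ(x-μ)² = 208
σ² = 208/6 = 104/3

σ = √(104/3) ≈ 5.8878


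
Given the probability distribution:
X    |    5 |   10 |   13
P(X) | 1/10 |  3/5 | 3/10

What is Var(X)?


E[X] = 52/5
E[X²] = 566/5
Var(X) = E[X²] - (E[X])² = 566/5 - 2704/25 = 126/25

Var(X) = 126/25 ≈ 5.0400


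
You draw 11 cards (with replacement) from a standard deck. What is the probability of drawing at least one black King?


P(not a black King) = 50/52 = 25/26
P(none in 11 draws) = (25/26)^11 = 2384185791015625/3670344486987776
P(≥1 black King) = 1 - 2384185791015625/3670344486987776 = 1286158695972151/3670344486987776

P = 1286158695972151/3670344486987776 ≈ 35.04%


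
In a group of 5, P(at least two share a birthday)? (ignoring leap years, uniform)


P(all different) = Π(365-i)/365 for i=0..4
= 0.972864
P(match) = 1 - 0.972864 = 0.027136

P ≈ 0.0271 ≈ 2.71%


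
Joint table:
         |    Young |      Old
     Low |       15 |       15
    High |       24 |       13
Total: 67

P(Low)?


P(Low) = (15+15)/67 = 30/67

P(Low) = 30/67 ≈ 44.78%


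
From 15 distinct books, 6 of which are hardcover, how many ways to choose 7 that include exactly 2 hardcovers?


Choose 2 of the 6 hardcovers and 5 of the other 9 books:
C(6,2)×C(9,5) = 15×126 = 1890

1890


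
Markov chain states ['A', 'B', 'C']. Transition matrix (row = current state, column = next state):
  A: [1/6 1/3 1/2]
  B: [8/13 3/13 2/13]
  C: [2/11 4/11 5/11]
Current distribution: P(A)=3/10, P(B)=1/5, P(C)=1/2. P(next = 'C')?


P(next=C) = Σᵢ P(now=i)×P(i→C)
= 3/10×1/2 + 1/5×2/13 + 1/2×5/11
= 3/20 + 2/65 + 5/22 = 1167/2860

P = 1167/2860 ≈ 0.4080


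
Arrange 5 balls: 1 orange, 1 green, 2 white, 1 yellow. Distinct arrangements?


5!/(1!×1!×2!×1!) = 60

60


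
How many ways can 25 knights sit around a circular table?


Circular arrangements of 25 distinct objects: fix one position to break rotational symmetry.
(n-1)! = 24! = 620448401733239439360000

620448401733239439360000


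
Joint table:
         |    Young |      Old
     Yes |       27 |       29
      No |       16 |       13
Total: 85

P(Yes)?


P(Yes) = (27+29)/85 = 56/85

P(Yes) = 56/85 ≈ 65.88%


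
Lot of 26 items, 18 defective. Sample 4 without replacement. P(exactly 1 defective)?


Hypergeometric: C(18,1)×C(8,3)/C(26,4)
= 18×56/14950 = 504/7475

P(X=1) = 504/7475 ≈ 6.74%


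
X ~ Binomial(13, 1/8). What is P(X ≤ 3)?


P(X ≤ 3) = Σ P(X=i) for i=0..3
P(X=0) = 96889010407/549755813888
P(X=1) = 179936733613/549755813888
P(X=2) = 77115742977/274877906944
P(X=3) = 40393960607/274877906944
Sum = 127961287797/137438953472

P(X ≤ 3) = 127961287797/137438953472 ≈ 93.10%


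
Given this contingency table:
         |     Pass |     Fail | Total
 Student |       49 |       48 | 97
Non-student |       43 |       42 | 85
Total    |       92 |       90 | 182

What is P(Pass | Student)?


P(Pass | Student) = 49/(49+48) = 49/97

P(Pass|Student) = 49/97 ≈ 50.52%


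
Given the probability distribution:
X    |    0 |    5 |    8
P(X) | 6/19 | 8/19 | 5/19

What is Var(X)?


E[X] = 80/19
E[X²] = 520/19
Var(X) = E[X²] - (E[X])² = 520/19 - 6400/361 = 3480/361

Var(X) = 3480/361 ≈ 9.6399


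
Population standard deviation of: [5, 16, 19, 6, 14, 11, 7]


Mean = 78/7
  (5-78/7)²=1849/49
  (16-78/7)²=1156/49
  (19-78/7)²=3025/49
  (6-78/7)²=1296/49
  (14-78/7)²=400/49
  (11-78/7)²=1/49
  (7-78/7)²=841/49
Σ(x-μ)² = 1224/7
σ² = (1224/7)/7 = 1224/49

σ = √(1224/49) ≈ 4.9980


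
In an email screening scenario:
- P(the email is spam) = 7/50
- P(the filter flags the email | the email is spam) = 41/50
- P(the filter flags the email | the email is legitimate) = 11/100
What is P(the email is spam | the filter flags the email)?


Using Bayes' theorem:
P(A|B) = P(B|A)·P(A) / P(B)

P(the filter flags the email) = 41/50 × 7/50 + 11/100 × 43/50
= 287/2500 + 473/5000 = 1047/5000

P(the email is spam|the filter flags the email) = (287/2500) / (1047/5000) = 574/1047

P(the email is spam|the filter flags the email) = 574/1047 ≈ 54.82%


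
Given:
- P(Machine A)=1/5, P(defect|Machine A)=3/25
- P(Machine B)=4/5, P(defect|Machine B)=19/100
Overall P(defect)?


P(B) = Σ P(B|Aᵢ)×P(Aᵢ)
  3/25×1/5 = 3/125
  19/100×4/5 = 19/125
Sum = 22/125

P(defect) = 22/125 ≈ 17.60%


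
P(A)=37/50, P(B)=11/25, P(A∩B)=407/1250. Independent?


P(A)×P(B) = 407/1250
P(A∩B) = 407/1250
Equal ✓ → Independent

Yes, independent


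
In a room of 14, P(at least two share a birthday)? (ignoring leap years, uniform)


P(all different) = Π(365-i)/365 for i=0..13
= 0.776897
P(match) = 1 - 0.776897 = 0.223103

P ≈ 0.2231 ≈ 22.31%


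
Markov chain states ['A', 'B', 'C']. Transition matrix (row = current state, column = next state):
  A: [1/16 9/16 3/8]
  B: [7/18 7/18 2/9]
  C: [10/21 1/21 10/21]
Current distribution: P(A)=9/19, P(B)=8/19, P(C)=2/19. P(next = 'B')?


P(next=B) = Σᵢ P(now=i)×P(i→B)
= 9/19×9/16 + 8/19×7/18 + 2/19×1/21
= 81/304 + 28/171 + 2/399 = 8335/19152

P = 8335/19152 ≈ 0.4352


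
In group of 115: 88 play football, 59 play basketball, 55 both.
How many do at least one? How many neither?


|A∪B| = 88+59-55 = 92
Neither = 115-92 = 23

At least one: 92; Neither: 23


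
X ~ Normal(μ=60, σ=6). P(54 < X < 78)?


z₁=(54-60)/6=-1.0, z₂=(78-60)/6=3.0
P = Φ(3.0) - Φ(-1.0) = 0.998650 - 0.158655 = 0.839995 ≈ 0.8400

P(54 < X < 78) ≈ 0.8400


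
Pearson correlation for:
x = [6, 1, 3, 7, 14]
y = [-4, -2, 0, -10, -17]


n=5, Σx=31, Σy=-33, Σxy=-334, Σx²=291, Σy²=409
r = (5×(-334) - 31×(-33))/√((5×291 - 31²)(5×409 - (-33)²))
= -647/√(494×956) = -647/√472264 ≈ -647/687.2147 ≈ -0.9415

r ≈ -0.9415


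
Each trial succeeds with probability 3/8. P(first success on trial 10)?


Geometric: P(X=10) = (1-p)^(k-1)×p = (5/8)^9×3/8 = 5859375/1073741824

P(X=10) = 5859375/1073741824 ≈ 0.55%


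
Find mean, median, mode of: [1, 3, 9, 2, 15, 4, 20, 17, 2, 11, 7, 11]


Sorted: [1, 2, 2, 3, 4, 7, 9, 11, 11, 15, 17, 20]
Mean = 102/12 = 17/2
Median = 8
Freq: {1: 1, 3: 1, 9: 1, 2: 2, 15: 1, 4: 1, 20: 1, 17: 1, 11: 2, 7: 1}
Mode: [2, 11]

Mean=17/2, Median=8, Mode=[2, 11]


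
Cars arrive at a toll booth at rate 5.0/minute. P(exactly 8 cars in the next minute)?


Poisson(λ=5.0): P(X=8) = e^(-λ)×λ^k/k!
= e^(-5.0) × 5.0^8 / 8!
≈ 0.006737946999 × 390625 / 40320 ≈ 0.065278

P(X=8) ≈ 0.065278 ≈ 6.53%


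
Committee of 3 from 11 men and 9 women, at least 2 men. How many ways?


Count by #men:
  2M,1W: C(11,2)×C(9,1)=495
  3M,0W: C(11,3)×C(9,0)=165
Total = 660

660


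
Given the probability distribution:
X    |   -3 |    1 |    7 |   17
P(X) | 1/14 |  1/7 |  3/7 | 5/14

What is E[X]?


E[X] = Σ x·P(X=x)
= (-3)×(1/14) + (1)×(1/7) + (7)×(3/7) + (17)×(5/14)
= 9

E[X] = 9


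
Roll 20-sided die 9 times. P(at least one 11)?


P(no 11)^9 = (19/20)^9 = 322687697779/512000000000
P(≥1) = 1 - 322687697779/512000000000 = 189312302221/512000000000

P = 189312302221/512000000000 ≈ 36.98%


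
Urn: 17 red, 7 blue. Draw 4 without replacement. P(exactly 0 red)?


Hypergeometric: C(17,0)×C(7,4)/C(24,4)
= 1×35/10626 = 5/1518

P(X=0) = 5/1518 ≈ 0.33%


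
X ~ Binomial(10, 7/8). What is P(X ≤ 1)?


P(X ≤ 1) = Σ P(X=i) for i=0..1
P(X=0) = 1/1073741824
P(X=1) = 35/536870912
Sum = 71/1073741824

P(X ≤ 1) = 71/1073741824 ≈ 0.00%


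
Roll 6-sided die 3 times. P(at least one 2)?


P(no 2)^3 = (5/6)^3 = 125/216
P(≥1) = 1 - 125/216 = 91/216

P = 91/216 ≈ 42.13%


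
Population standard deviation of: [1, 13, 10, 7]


Mean = 31/4
  (1-31/4)²=729/16
  (13-31/4)²=441/16
  (10-31/4)²=81/16
  (7-31/4)²=9/16
Σ(x-μ)² = 315/4
σ² = (315/4)/4 = 315/16

σ = √(315/16) ≈ 4.4371


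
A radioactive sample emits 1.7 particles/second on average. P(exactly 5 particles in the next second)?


Poisson(λ=1.7): P(X=5) = e^(-λ)×λ^k/k!
= e^(-1.7) × 1.7^5 / 5!
≈ 0.1826835241 × 14.19857 / 120 ≈ 0.021615

P(X=5) ≈ 0.021615 ≈ 2.16%


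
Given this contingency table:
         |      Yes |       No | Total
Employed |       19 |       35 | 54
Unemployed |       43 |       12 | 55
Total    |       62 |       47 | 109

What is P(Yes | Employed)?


P(Yes | Employed) = 19/(19+35) = 19/54

P(Yes|Employed) = 19/54 ≈ 35.19%


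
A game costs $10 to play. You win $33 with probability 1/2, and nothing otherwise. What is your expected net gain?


E[gain] = (33-10)×1/2 + (-10)×1/2
= 23/2 - 5 = 13/2

Expected net gain = $13/2 ≈ $6.50


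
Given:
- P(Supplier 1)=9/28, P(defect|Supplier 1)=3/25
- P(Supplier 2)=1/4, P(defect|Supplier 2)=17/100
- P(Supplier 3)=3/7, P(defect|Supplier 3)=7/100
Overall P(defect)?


P(B) = Σ P(B|Aᵢ)×P(Aᵢ)
  3/25×9/28 = 27/700
  17/100×1/4 = 17/400
  7/100×3/7 = 3/100
Sum = 311/2800

P(defect) = 311/2800 ≈ 11.11%


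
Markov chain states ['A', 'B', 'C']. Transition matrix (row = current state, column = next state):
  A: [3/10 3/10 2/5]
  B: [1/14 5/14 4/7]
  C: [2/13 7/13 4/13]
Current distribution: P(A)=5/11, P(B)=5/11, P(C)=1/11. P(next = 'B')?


P(next=B) = Σᵢ P(now=i)×P(i→B)
= 5/11×3/10 + 5/11×5/14 + 1/11×7/13
= 3/22 + 25/154 + 7/143 = 348/1001

P = 348/1001 ≈ 0.3477


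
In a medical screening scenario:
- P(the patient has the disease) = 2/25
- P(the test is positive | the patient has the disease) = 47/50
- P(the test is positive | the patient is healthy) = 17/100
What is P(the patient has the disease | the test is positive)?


Using Bayes' theorem:
P(A|B) = P(B|A)·P(A) / P(B)

P(the test is positive) = 47/50 × 2/25 + 17/100 × 23/25
= 47/625 + 391/2500 = 579/2500

P(the patient has the disease|the test is positive) = (47/625) / (579/2500) = 188/579

P(the patient has the disease|the test is positive) = 188/579 ≈ 32.47%


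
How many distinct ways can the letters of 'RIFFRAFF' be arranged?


Letters: 8, freq: {'R': 2, 'I': 1, 'F': 4, 'A': 1}
8!/(2!×1!×4!×1!) = 40320/48 = 840

840


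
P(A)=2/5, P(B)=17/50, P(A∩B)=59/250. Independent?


P(A)×P(B) = 17/125
P(A∩B) = 59/250
Not equal → NOT independent

No, not independent


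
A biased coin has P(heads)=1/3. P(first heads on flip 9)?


Geometric: P(X=9) = (1-p)^(k-1)×p = (2/3)^8×1/3 = 256/19683

P(X=9) = 256/19683 ≈ 1.30%


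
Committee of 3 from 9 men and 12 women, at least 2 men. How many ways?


Count by #men:
  2M,1W: C(9,2)×C(12,1)=432
  3M,0W: C(9,3)×C(12,0)=84
Total = 516

516


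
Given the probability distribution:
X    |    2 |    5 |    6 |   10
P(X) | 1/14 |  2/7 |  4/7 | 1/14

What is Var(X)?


E[X] = 40/7
E[X²] = 246/7
Var(X) = E[X²] - (E[X])² = 246/7 - 1600/49 = 122/49

Var(X) = 122/49 ≈ 2.4898


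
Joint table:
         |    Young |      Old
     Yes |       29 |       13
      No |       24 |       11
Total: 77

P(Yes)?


P(Yes) = (29+13)/77 = 42/77 = 6/11

P(Yes) = 6/11 ≈ 54.55%


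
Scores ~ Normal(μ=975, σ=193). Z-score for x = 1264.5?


z = (x - μ)/σ = (1264.5 - 975)/193 = 1.5

z = 1.5


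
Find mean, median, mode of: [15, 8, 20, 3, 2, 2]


Sorted: [2, 2, 3, 8, 15, 20]
Mean = 50/6 = 25/3
Median = 11/2
Freq: {15: 1, 8: 1, 20: 1, 3: 1, 2: 2}
Mode: [2]

Mean=25/3, Median=11/2, Mode=2


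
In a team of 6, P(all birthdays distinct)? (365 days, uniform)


P(all different) = Π(365-i)/365 for i=0..5
= (365/365)×(364/365)×...×(360/365)
= 0.959538

P ≈ 0.9595 ≈ 95.95%


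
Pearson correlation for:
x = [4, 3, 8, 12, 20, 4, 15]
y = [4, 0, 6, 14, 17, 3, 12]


n=7, Σx=66, Σy=56, Σxy=764, Σx²=874, Σy²=690
r = (7×764 - 66×56)/√((7×874 - 66²)(7×690 - 56²))
= 1652/√(1762×1694) = 1652/√2984828 ≈ 1652/1727.6655 ≈ 0.9562

r ≈ 0.9562


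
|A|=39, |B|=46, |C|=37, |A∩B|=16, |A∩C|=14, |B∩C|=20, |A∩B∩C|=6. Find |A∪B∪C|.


|A∪B∪C| = 39+46+37-16-14-20+6 = 78

|A∪B∪C| = 78


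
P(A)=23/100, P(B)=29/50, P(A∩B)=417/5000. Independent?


P(A)×P(B) = 667/5000
P(A∩B) = 417/5000
Not equal → NOT independent

No, not independent


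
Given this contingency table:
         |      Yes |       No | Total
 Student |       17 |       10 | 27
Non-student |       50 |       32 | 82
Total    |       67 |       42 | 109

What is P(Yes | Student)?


P(Yes | Student) = 17/(17+10) = 17/27

P(Yes|Student) = 17/27 ≈ 62.96%


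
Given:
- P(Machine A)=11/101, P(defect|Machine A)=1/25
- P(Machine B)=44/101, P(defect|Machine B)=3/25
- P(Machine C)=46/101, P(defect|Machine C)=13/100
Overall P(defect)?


P(B) = Σ P(B|Aᵢ)×P(Aᵢ)
  1/25×11/101 = 11/2525
  3/25×44/101 = 132/2525
  13/100×46/101 = 299/5050
Sum = 117/1010

P(defect) = 117/1010 ≈ 11.58%


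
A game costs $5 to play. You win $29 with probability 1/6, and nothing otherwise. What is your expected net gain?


E[gain] = (29-5)×1/6 + (-5)×5/6
= 4 - 25/6 = -1/6

Expected net gain = $-1/6 ≈ $-0.17


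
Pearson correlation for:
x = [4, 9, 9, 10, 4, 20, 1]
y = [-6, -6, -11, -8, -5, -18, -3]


n=7, Σx=57, Σy=-57, Σxy=-640, Σx²=695, Σy²=615
r = (7×(-640) - 57×(-57))/√((7×695 - 57²)(7×615 - (-57)²))
= -1231/√(1616×1056) = -1231/√1706496 ≈ -1231/1306.3292 ≈ -0.9423

r ≈ -0.9423


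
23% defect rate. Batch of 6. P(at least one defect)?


P(all good) = (77/100)^6 = 208422380089/1000000000000
P(≥1 defect) = 791577619911/1000000000000

P = 791577619911/1000000000000 ≈ 79.16%


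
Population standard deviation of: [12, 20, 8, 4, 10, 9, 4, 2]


Mean = 69/8
  (12-69/8)²=729/64
  (20-69/8)²=8281/64
  (8-69/8)²=25/64
  (4-69/8)²=1369/64
  (10-69/8)²=121/64
  (9-69/8)²=9/64
  (4-69/8)²=1369/64
  (2-69/8)²=2809/64
Σ(x-μ)² = 1839/8
σ² = (1839/8)/8 = 1839/64

σ = √(1839/64) ≈ 5.3604


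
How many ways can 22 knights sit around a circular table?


Circular arrangements of 22 distinct objects: fix one position to break rotational symmetry.
(n-1)! = 21! = 51090942171709440000

51090942171709440000


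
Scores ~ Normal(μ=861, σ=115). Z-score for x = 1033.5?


z = (x - μ)/σ = (1033.5 - 861)/115 = 1.5

z = 1.5


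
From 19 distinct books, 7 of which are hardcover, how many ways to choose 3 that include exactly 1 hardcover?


Choose 1 of the 7 hardcovers and 2 of the other 12 books:
C(7,1)×C(12,2) = 7×66 = 462

462


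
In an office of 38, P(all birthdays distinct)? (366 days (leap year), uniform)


P(all different) = Π(366-i)/366 for i=0..37
= (366/366)×(365/366)×...×(329/366)
= 0.136703

P ≈ 0.1367 ≈ 13.67%


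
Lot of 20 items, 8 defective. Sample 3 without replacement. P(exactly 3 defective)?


Hypergeometric: C(8,3)×C(12,0)/C(20,3)
= 56×1/1140 = 14/285

P(X=3) = 14/285 ≈ 4.91%


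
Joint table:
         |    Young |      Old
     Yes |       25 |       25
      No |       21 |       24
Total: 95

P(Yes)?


P(Yes) = (25+25)/95 = 50/95 = 10/19

P(Yes) = 10/19 ≈ 52.63%


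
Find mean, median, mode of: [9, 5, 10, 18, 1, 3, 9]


Sorted: [1, 3, 5, 9, 9, 10, 18]
Mean = 55/7
Median = 9
Freq: {9: 2, 5: 1, 10: 1, 18: 1, 1: 1, 3: 1}
Mode: [9]

Mean=55/7, Median=9, Mode=9


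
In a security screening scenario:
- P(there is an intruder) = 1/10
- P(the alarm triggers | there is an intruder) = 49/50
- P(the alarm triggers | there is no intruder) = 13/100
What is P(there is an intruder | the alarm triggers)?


Using Bayes' theorem:
P(A|B) = P(B|A)·P(A) / P(B)

P(the alarm triggers) = 49/50 × 1/10 + 13/100 × 9/10
= 49/500 + 117/1000 = 43/200

P(there is an intruder|the alarm triggers) = (49/500) / (43/200) = 98/215

P(there is an intruder|the alarm triggers) = 98/215 ≈ 45.58%


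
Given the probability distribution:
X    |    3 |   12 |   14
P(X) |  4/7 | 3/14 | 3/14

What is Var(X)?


E[X] = 51/7
E[X²] = 78
Var(X) = E[X²] - (E[X])² = 78 - 2601/49 = 1221/49

Var(X) = 1221/49 ≈ 24.9184


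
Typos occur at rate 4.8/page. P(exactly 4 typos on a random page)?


Poisson(λ=4.8): P(X=4) = e^(-λ)×λ^k/k!
= e^(-4.8) × 4.8^4 / 4!
≈ 0.008229747049 × 530.8416 / 24 ≈ 0.182029

P(X=4) ≈ 0.182029 ≈ 18.20%


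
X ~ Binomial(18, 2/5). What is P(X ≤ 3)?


P(X ≤ 3) = Σ P(X=i) for i=0..3
P(X=0) = 387420489/3814697265625
P(X=1) = 4649045868/3814697265625
P(X=2) = 26344593252/3814697265625
P(X=3) = 93669664896/3814697265625
Sum = 25010144901/762939453125

P(X ≤ 3) = 25010144901/762939453125 ≈ 3.28%


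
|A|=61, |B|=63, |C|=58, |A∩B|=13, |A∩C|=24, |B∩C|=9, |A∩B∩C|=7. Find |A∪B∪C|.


|A∪B∪C| = 61+63+58-13-24-9+7 = 143

|A∪B∪C| = 143


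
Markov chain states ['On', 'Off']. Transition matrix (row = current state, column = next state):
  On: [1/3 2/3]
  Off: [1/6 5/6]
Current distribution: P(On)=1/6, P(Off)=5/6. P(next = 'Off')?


P(next=Off) = Σᵢ P(now=i)×P(i→Off)
= 1/6×2/3 + 5/6×5/6
= 1/9 + 25/36 = 29/36

P = 29/36 ≈ 0.8056


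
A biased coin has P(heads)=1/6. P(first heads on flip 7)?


Geometric: P(X=7) = (1-p)^(k-1)×p = (5/6)^6×1/6 = 15625/279936

P(X=7) = 15625/279936 ≈ 5.58%


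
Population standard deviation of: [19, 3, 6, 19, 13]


Mean = 60/5 = 12
  (19-12)²=49
  (3-12)²=81
  (6-12)²=36
  (19-12)²=49
  (13-12)²=1
Σ(x-μ)² = 216
σ² = 216/5

σ = √(216/5) ≈ 6.5727


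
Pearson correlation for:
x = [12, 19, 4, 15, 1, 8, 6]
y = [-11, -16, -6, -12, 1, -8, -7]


n=7, Σx=65, Σy=-59, Σxy=-745, Σx²=847, Σy²=671
r = (7×(-745) - 65×(-59))/√((7×847 - 65²)(7×671 - (-59)²))
= -1380/√(1704×1216) = -1380/√2072064 ≈ -1380/1439.4666 ≈ -0.9587

r ≈ -0.9587


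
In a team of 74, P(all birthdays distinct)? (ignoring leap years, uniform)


P(all different) = Π(365-i)/365 for i=0..73
= (365/365)×(364/365)×...×(292/365)
= 0.000351

P ≈ 0.0004 ≈ 0.04%


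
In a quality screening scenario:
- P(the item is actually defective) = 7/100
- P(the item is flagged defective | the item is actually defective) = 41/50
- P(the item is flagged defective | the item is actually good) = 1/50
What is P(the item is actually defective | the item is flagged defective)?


Using Bayes' theorem:
P(A|B) = P(B|A)·P(A) / P(B)

P(the item is flagged defective) = 41/50 × 7/100 + 1/50 × 93/100
= 287/5000 + 93/5000 = 19/250

P(the item is actually defective|the item is flagged defective) = (287/5000) / (19/250) = 287/380

P(the item is actually defective|the item is flagged defective) = 287/380 ≈ 75.53%


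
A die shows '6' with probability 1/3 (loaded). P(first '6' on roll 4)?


Geometric: P(X=4) = (1-p)^(k-1)×p = (2/3)^3×1/3 = 8/81

P(X=4) = 8/81 ≈ 9.88%


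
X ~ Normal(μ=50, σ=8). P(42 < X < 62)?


z₁=(42-50)/8=-1.0, z₂=(62-50)/8=1.5
P = Φ(1.5) - Φ(-1.0) = 0.933193 - 0.158655 = 0.774538 ≈ 0.7745

P(42 < X < 62) ≈ 0.7745


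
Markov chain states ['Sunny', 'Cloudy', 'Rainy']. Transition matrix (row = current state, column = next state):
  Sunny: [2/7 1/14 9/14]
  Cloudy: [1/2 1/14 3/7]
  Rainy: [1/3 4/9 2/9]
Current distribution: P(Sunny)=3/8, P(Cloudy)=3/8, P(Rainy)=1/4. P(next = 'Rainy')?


P(next=Rainy) = Σᵢ P(now=i)×P(i→Rainy)
= 3/8×9/14 + 3/8×3/7 + 1/4×2/9
= 27/112 + 9/56 + 1/18 = 461/1008

P = 461/1008 ≈ 0.4573


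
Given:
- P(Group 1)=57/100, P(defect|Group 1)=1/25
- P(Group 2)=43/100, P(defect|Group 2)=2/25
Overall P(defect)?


P(B) = Σ P(B|Aᵢ)×P(Aᵢ)
  1/25×57/100 = 57/2500
  2/25×43/100 = 43/1250
Sum = 143/2500

P(defect) = 143/2500 ≈ 5.72%


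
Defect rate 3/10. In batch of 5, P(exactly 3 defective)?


Binomial: P(X=3) = C(5,3)×p^3×(1-p)^2
= 10 × 27/1000 × 49/100 = 1323/10000

P(X=3) = 1323/10000 ≈ 13.23%


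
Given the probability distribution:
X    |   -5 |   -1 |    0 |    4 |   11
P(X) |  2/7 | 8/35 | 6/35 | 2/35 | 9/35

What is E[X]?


E[X] = Σ x·P(X=x)
= (-5)×(2/7) + (-1)×(8/35) + (0)×(6/35) + (4)×(2/35) + (11)×(9/35)
= 7/5

E[X] = 7/5


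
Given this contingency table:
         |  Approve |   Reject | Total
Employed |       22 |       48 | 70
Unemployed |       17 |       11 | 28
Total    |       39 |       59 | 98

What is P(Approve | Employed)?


P(Approve | Employed) = 22/(22+48) = 22/70 = 11/35

P(Approve|Employed) = 11/35 ≈ 31.43%


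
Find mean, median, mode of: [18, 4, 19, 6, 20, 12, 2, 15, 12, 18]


Sorted: [2, 4, 6, 12, 12, 15, 18, 18, 19, 20]
Mean = 126/10 = 63/5
Median = 27/2
Freq: {18: 2, 4: 1, 19: 1, 6: 1, 20: 1, 12: 2, 2: 1, 15: 1}
Mode: [12, 18]

Mean=63/5, Median=27/2, Mode=[12, 18]


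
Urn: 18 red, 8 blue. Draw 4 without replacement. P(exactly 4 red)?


Hypergeometric: C(18,4)×C(8,0)/C(26,4)
= 3060×1/14950 = 306/1495

P(X=4) = 306/1495 ≈ 20.47%


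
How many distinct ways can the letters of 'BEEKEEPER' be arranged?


Letters: 9, freq: {'B': 1, 'E': 5, 'K': 1, 'P': 1, 'R': 1}
9!/(1!×5!×1!×1!×1!) = 362880/120 = 3024

3024


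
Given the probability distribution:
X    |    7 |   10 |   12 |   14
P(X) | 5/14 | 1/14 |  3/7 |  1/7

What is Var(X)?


E[X] = 145/14
E[X²] = 1601/14
Var(X) = E[X²] - (E[X])² = 1601/14 - 21025/196 = 1389/196

Var(X) = 1389/196 ≈ 7.0867


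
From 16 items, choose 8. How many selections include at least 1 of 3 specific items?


Complement: C(16,8) - C(13,8) = 12870 - 1287 = 11583

11583


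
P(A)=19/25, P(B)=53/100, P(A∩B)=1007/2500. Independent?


P(A)×P(B) = 1007/2500
P(A∩B) = 1007/2500
Equal ✓ → Independent

Yes, independent


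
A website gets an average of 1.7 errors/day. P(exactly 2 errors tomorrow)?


Poisson(λ=1.7): P(X=2) = e^(-λ)×λ^k/k!
= e^(-1.7) × 1.7^2 / 2!
≈ 0.1826835241 × 2.89 / 2 ≈ 0.263978

P(X=2) ≈ 0.263978 ≈ 26.40%


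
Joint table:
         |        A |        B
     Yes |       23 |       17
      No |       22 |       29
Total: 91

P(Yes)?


P(Yes) = (23+17)/91 = 40/91

P(Yes) = 40/91 ≈ 43.96%


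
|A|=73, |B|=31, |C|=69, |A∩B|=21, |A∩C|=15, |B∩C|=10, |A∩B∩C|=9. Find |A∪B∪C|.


|A∪B∪C| = 73+31+69-21-15-10+9 = 136

|A∪B∪C| = 136


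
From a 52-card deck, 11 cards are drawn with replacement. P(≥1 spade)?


P(not a spade) = 39/52 = 3/4
P(none in 11 draws) = (3/4)^11 = 177147/4194304
P(≥1 spade) = 1 - 177147/4194304 = 4017157/4194304

P = 4017157/4194304 ≈ 95.78%


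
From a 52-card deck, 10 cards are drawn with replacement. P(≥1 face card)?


P(not a face card) = 40/52 = 10/13
P(none in 10 draws) = (10/13)^10 = 10000000000/137858491849
P(≥1 face card) = 1 - 10000000000/137858491849 = 127858491849/137858491849

P = 127858491849/137858491849 ≈ 92.75%


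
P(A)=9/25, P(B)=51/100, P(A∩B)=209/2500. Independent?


P(A)×P(B) = 459/2500
P(A∩B) = 209/2500
Not equal → NOT independent

No, not independent


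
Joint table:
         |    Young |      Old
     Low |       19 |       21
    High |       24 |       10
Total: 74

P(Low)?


P(Low) = (19+21)/74 = 40/74 = 20/37

P(Low) = 20/37 ≈ 54.05%


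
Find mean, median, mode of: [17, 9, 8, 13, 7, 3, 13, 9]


Sorted: [3, 7, 8, 9, 9, 13, 13, 17]
Mean = 79/8
Median = 9
Freq: {17: 1, 9: 2, 8: 1, 13: 2, 7: 1, 3: 1}
Mode: [9, 13]

Mean=79/8, Median=9, Mode=[9, 13]


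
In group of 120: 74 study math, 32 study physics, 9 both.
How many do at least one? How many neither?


|A∪B| = 74+32-9 = 97
Neither = 120-97 = 23

At least one: 97; Neither: 23


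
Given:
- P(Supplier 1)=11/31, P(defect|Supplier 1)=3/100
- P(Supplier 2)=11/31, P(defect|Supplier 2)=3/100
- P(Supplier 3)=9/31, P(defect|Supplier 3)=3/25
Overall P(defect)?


P(B) = Σ P(B|Aᵢ)×P(Aᵢ)
  3/100×11/31 = 33/3100
  3/100×11/31 = 33/3100
  3/25×9/31 = 27/775
Sum = 87/1550

P(defect) = 87/1550 ≈ 5.61%


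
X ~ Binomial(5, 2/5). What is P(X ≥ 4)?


P(X ≥ 4) = Σ P(X=i) for i=4..5
P(X=4) = 48/625
P(X=5) = 32/3125
Sum = 272/3125

P(X ≥ 4) = 272/3125 ≈ 8.70%


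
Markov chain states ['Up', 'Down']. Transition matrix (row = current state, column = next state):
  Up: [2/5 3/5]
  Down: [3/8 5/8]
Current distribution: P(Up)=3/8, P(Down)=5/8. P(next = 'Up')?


P(next=Up) = Σᵢ P(now=i)×P(i→Up)
= 3/8×2/5 + 5/8×3/8
= 3/20 + 15/64 = 123/320

P = 123/320 ≈ 0.3844


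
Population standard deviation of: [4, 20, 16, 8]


Mean = 48/4 = 12
  (4-12)²=64
  (20-12)²=64
  (16-12)²=16
  (8-12)²=16
Σ(x-μ)² = 160
σ² = 160/4 = 40

σ = √(40) ≈ 6.3246


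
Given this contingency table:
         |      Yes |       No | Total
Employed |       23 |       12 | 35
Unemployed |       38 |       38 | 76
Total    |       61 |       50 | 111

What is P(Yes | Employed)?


P(Yes | Employed) = 23/(23+12) = 23/35

P(Yes|Employed) = 23/35 ≈ 65.71%


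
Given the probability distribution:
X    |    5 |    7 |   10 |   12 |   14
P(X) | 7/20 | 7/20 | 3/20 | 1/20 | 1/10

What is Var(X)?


E[X] = 77/10
E[X²] = 677/10
Var(X) = E[X²] - (E[X])² = 677/10 - 5929/100 = 841/100

Var(X) = 841/100 ≈ 8.4100


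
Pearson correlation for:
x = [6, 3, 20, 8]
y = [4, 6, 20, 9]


n=4, Σx=37, Σy=39, Σxy=514, Σx²=509, Σy²=533
r = (4×514 - 37×39)/√((4×509 - 37²)(4×533 - 39²))
= 613/√(667×611) = 613/√407537 ≈ 613/638.3862 ≈ 0.9602

r ≈ 0.9602


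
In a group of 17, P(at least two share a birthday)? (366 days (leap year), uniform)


P(all different) = Π(366-i)/366 for i=0..16
= 0.685712
P(match) = 1 - 0.685712 = 0.314288

P ≈ 0.3143 ≈ 31.43%


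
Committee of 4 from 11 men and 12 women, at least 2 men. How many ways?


Count by #men:
  2M,2W: C(11,2)×C(12,2)=3630
  3M,1W: C(11,3)×C(12,1)=1980
  4M,0W: C(11,4)×C(12,0)=330
Total = 5940

5940


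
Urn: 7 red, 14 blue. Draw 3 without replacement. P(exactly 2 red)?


Hypergeometric: C(7,2)×C(14,1)/C(21,3)
= 21×14/1330 = 21/95

P(X=2) = 21/95 ≈ 22.11%


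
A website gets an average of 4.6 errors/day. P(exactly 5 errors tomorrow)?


Poisson(λ=4.6): P(X=5) = e^(-λ)×λ^k/k!
= e^(-4.6) × 4.6^5 / 5!
≈ 0.01005183574 × 2059.62976 / 120 ≈ 0.172526

P(X=5) ≈ 0.172526 ≈ 17.25%


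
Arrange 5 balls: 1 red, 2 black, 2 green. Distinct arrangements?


5!/(1!×2!×2!) = 30

30


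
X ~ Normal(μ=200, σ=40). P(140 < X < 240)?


z₁=(140-200)/40=-1.5, z₂=(240-200)/40=1.0
P = Φ(1.0) - Φ(-1.5) = 0.841345 - 0.066807 = 0.774538 ≈ 0.7745

P(140 < X < 240) ≈ 0.7745


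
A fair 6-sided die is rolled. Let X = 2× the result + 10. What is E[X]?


E[die] = (1+6)/2 = 7/2
E[X] = 2×7/2 + 10 = 17

E[X] = 17


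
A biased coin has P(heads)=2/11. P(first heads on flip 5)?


Geometric: P(X=5) = (1-p)^(k-1)×p = (9/11)^4×2/11 = 13122/161051

P(X=5) = 13122/161051 ≈ 8.15%


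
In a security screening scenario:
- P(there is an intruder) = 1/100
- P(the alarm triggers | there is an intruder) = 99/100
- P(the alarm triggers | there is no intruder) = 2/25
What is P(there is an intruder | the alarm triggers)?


Using Bayes' theorem:
P(A|B) = P(B|A)·P(A) / P(B)

P(the alarm triggers) = 99/100 × 1/100 + 2/25 × 99/100
= 99/10000 + 99/1250 = 891/10000

P(there is an intruder|the alarm triggers) = (99/10000) / (891/10000) = 1/9

P(there is an intruder|the alarm triggers) = 1/9 ≈ 11.11%


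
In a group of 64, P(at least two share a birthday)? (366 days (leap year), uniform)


P(all different) = Π(366-i)/366 for i=0..63
= 0.002858
P(match) = 1 - 0.002858 = 0.997142

P ≈ 0.9971 ≈ 99.71%


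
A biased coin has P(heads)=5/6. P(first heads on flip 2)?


Geometric: P(X=2) = (1-p)^(k-1)×p = (1/6)^1×5/6 = 5/36

P(X=2) = 5/36 ≈ 13.89%


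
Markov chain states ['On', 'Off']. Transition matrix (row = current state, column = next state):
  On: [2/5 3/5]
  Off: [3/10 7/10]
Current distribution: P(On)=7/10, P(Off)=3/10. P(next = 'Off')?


P(next=Off) = Σᵢ P(now=i)×P(i→Off)
= 7/10×3/5 + 3/10×7/10
= 21/50 + 21/100 = 63/100

P = 63/100 ≈ 0.6300


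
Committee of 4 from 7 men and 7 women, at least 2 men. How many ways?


Count by #men:
  2M,2W: C(7,2)×C(7,2)=441
  3M,1W: C(7,3)×C(7,1)=245
  4M,0W: C(7,4)×C(7,0)=35
Total = 721

721


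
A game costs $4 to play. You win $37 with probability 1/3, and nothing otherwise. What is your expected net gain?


E[gain] = (37-4)×1/3 + (-4)×2/3
= 11 - 8/3 = 25/3

Expected net gain = $25/3 ≈ $8.33


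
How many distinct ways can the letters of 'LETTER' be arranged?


Letters: 6, freq: {'L': 1, 'E': 2, 'T': 2, 'R': 1}
6!/(1!×2!×2!×1!) = 720/4 = 180

180


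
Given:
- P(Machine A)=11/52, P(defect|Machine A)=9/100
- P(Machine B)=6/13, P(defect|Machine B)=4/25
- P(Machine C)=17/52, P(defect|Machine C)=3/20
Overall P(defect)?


P(B) = Σ P(B|Aᵢ)×P(Aᵢ)
  9/100×11/52 = 99/5200
  4/25×6/13 = 24/325
  3/20×17/52 = 51/1040
Sum = 369/2600

P(defect) = 369/2600 ≈ 14.19%


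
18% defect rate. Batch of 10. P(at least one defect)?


P(all good) = (41/50)^10 = 13422659310152401/97656250000000000
P(≥1 defect) = 84233590689847599/97656250000000000

P = 84233590689847599/97656250000000000 ≈ 86.26%


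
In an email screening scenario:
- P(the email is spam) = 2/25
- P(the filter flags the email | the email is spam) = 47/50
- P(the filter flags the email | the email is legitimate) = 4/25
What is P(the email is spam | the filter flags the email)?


Using Bayes' theorem:
P(A|B) = P(B|A)·P(A) / P(B)

P(the filter flags the email) = 47/50 × 2/25 + 4/25 × 23/25
= 47/625 + 92/625 = 139/625

P(the email is spam|the filter flags the email) = (47/625) / (139/625) = 47/139

P(the email is spam|the filter flags the email) = 47/139 ≈ 33.81%


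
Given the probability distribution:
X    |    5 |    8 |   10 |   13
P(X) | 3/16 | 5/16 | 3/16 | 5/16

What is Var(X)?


E[X] = 75/8
E[X²] = 385/4
Var(X) = E[X²] - (E[X])² = 385/4 - 5625/64 = 535/64

Var(X) = 535/64 ≈ 8.3594


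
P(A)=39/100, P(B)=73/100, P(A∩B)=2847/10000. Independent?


P(A)×P(B) = 2847/10000
P(A∩B) = 2847/10000
Equal ✓ → Independent

Yes, independent


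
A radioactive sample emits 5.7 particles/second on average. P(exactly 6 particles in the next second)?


Poisson(λ=5.7): P(X=6) = e^(-λ)×λ^k/k!
= e^(-5.7) × 5.7^6 / 6!
≈ 0.003345965457 × 34296.447249 / 720 ≈ 0.159382

P(X=6) ≈ 0.159382 ≈ 15.94%


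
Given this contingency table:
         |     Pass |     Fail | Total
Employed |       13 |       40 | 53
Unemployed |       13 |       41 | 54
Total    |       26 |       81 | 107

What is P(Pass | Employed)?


P(Pass | Employed) = 13/(13+40) = 13/53

P(Pass|Employed) = 13/53 ≈ 24.53%


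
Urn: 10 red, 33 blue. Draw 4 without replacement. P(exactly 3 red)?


Hypergeometric: C(10,3)×C(33,1)/C(43,4)
= 120×33/123410 = 396/12341

P(X=3) = 396/12341 ≈ 3.21%


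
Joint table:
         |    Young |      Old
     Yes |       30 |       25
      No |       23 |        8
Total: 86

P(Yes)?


P(Yes) = (30+25)/86 = 55/86

P(Yes) = 55/86 ≈ 63.95%


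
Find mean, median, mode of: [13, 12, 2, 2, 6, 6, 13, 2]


Sorted: [2, 2, 2, 6, 6, 12, 13, 13]
Mean = 56/8 = 7
Median = 6
Freq: {13: 2, 12: 1, 2: 3, 6: 2}
Mode: [2]

Mean=7, Median=6, Mode=2


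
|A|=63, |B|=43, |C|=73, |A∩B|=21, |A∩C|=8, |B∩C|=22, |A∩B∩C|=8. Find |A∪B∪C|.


|A∪B∪C| = 63+43+73-21-8-22+8 = 136

|A∪B∪C| = 136


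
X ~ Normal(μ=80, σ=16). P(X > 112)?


z = (112-80)/16 = 2.0
P(X > 112) = 1 - P(Z ≤ 2.0) = 1 - 0.9772 = 0.0228

P(X > 112) ≈ 0.0228


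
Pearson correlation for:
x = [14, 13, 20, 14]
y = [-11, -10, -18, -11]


n=4, Σx=61, Σy=-50, Σxy=-798, Σx²=961, Σy²=666
r = (4×(-798) - 61×(-50))/√((4×961 - 61²)(4×666 - (-50)²))
= -142/√(123×164) = -142/√20172 ≈ -142/142.0282 ≈ -0.9998

r ≈ -0.9998


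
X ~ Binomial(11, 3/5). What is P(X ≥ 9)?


P(X ≥ 9) = Σ P(X=i) for i=9..11
P(X=9) = 866052/9765625
P(X=10) = 1299078/48828125
P(X=11) = 177147/48828125
Sum = 1161297/9765625

P(X ≥ 9) = 1161297/9765625 ≈ 11.89%


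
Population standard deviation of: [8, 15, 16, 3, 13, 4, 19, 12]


Mean = 90/8 = 45/4
  (8-45/4)²=169/16
  (15-45/4)²=225/16
  (16-45/4)²=361/16
  (3-45/4)²=1089/16
  (13-45/4)²=49/16
  (4-45/4)²=841/16
  (19-45/4)²=961/16
  (12-45/4)²=9/16
Σ(x-μ)² = 463/2
σ² = (463/2)/8 = 463/16

σ = √(463/16) ≈ 5.3794


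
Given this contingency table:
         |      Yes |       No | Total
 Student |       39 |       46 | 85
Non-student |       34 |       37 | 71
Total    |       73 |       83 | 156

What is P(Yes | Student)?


P(Yes | Student) = 39/(39+46) = 39/85

P(Yes|Student) = 39/85 ≈ 45.88%


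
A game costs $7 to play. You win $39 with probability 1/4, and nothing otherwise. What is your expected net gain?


E[gain] = (39-7)×1/4 + (-7)×3/4
= 8 - 21/4 = 11/4

Expected net gain = $11/4 ≈ $2.75


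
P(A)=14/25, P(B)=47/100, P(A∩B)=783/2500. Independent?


P(A)×P(B) = 329/1250
P(A∩B) = 783/2500
Not equal → NOT independent

No, not independent


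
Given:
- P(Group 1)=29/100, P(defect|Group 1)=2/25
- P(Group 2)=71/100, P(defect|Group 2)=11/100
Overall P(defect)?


P(B) = Σ P(B|Aᵢ)×P(Aᵢ)
  2/25×29/100 = 29/1250
  11/100×71/100 = 781/10000
Sum = 1013/10000

P(defect) = 1013/10000 ≈ 10.13%


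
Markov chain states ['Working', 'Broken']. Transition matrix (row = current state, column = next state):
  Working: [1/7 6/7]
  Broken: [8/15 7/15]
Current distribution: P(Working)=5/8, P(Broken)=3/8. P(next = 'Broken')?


P(next=Broken) = Σᵢ P(now=i)×P(i→Broken)
= 5/8×6/7 + 3/8×7/15
= 15/28 + 7/40 = 199/280

P = 199/280 ≈ 0.7107


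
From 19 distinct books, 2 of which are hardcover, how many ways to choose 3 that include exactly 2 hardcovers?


Choose 2 of the 2 hardcovers and 1 of the other 17 books:
C(2,2)×C(17,1) = 1×17 = 17

17


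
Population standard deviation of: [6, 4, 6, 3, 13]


Mean = 32/5
  (6-32/5)²=4/25
  (4-32/5)²=144/25
  (6-32/5)²=4/25
  (3-32/5)²=289/25
  (13-32/5)²=1089/25
Σ(x-μ)² = 306/5
σ² = (306/5)/5 = 306/25

σ = √(306/25) ≈ 3.4986


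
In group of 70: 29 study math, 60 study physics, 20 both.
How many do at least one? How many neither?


|A∪B| = 29+60-20 = 69
Neither = 70-69 = 1

At least one: 69; Neither: 1


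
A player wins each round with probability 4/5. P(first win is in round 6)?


Geometric: P(X=6) = (1-p)^(k-1)×p = (1/5)^5×4/5 = 4/15625

P(X=6) = 4/15625 ≈ 0.03%


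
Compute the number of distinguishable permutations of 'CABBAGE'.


Letters: 7, freq: {'C': 1, 'A': 2, 'B': 2, 'G': 1, 'E': 1}
7!/(1!×2!×2!×1!×1!) = 5040/4 = 1260

1260


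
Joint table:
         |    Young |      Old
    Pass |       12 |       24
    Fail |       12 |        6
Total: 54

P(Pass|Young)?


P(Pass|Young) = 12/(12+12) = 12/24 = 1/2

P = 1/2 ≈ 50.00%


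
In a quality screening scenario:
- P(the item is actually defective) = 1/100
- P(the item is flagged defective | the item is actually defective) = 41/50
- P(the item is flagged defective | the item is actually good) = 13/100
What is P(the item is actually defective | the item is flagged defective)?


Using Bayes' theorem:
P(A|B) = P(B|A)·P(A) / P(B)

P(the item is flagged defective) = 41/50 × 1/100 + 13/100 × 99/100
= 41/5000 + 1287/10000 = 1369/10000

P(the item is actually defective|the item is flagged defective) = (41/5000) / (1369/10000) = 82/1369

P(the item is actually defective|the item is flagged defective) = 82/1369 ≈ 5.99%
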